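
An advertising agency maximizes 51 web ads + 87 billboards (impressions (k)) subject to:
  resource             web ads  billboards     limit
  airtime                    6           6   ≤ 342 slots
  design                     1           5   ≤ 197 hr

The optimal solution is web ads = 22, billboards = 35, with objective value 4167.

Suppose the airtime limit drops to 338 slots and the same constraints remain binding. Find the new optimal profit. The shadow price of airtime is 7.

4139

Δb = -4, so new z* = 4167 + (7)·(-4) = 4167 − 28 = 4139.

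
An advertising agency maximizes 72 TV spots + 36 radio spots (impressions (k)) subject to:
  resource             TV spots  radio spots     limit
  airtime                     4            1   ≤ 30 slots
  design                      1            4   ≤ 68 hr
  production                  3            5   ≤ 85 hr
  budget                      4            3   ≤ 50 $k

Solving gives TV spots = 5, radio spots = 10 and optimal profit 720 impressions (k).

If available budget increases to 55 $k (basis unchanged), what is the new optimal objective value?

765

Check each constraint at x*: airtime 30/30 (tight); design 45/68 (slack 23); production 65/85 (slack 20); budget 50/50 (tight).
Slack constraints have shadow price 0 (complementary slackness).
The binding rows give the dual system: 4·y_airtime + 4·y_budget = 72 and 1·y_airtime + 3·y_budget = 36.
Solving: y_airtime = 9, y_budget = 9.
Δz = y_budget·Δb = 9 × (5) = 45, so new z* = 720 + 45 = 765.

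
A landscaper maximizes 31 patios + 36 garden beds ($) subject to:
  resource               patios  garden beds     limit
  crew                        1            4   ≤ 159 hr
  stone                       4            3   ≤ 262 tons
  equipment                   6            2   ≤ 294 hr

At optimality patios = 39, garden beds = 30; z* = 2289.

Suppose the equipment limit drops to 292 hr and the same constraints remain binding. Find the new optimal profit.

2281

At the optimum: crew uses 159 of 159 (binding); stone uses 246 of 262 (slack = 16); equipment uses 294 of 294 (binding).
Since stone is not tight, its dual is 0.
Dual feasibility on the basic columns requires 1·y_crew + 6·y_equipment = 31, 4·y_crew + 2·y_equipment = 36.
This yields shadow prices y_crew = 7, y_equipment = 4.
Δz = y_equipment·Δb = 4 × (-2) = -8, so new z* = 2289 − 8 = 2281.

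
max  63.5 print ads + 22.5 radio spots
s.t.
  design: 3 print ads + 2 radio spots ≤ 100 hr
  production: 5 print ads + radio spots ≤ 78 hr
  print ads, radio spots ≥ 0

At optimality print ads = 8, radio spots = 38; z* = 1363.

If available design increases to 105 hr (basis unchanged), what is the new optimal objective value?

At the optimum: design uses 100 of 100 (binding); production uses 78 of 78 (binding).
Dual feasibility on the basic columns requires 3·y_design + 5·y_production = 63.5, 2·y_design + 1·y_production = 22.5.
Solving: y_design = 7, y_production = 8.5.
Δz = y_design·Δb = 7 × (5) = 35, so new z* = 1363 + 35 = 1398.

1398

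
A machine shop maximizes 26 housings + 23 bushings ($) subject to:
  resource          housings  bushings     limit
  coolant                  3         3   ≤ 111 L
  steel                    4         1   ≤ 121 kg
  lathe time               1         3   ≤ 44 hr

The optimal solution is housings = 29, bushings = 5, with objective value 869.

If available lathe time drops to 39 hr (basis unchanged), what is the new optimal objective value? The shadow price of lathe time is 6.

Δb = -5, so new z* = 869 + (6)·(-5) = 869 − 30 = 839.

839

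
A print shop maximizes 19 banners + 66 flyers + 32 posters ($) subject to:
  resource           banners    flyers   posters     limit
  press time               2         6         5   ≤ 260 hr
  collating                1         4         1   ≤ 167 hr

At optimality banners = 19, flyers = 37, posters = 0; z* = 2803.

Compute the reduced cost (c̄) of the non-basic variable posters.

-2

At the optimum: press time uses 260 of 260 (binding); collating uses 167 of 167 (binding).
From A_Bᵀ y = c: 2·y_press time + 1·y_collating = 19; 6·y_press time + 4·y_collating = 66.
Solving: y_press time = 5, y_collating = 9.
Reduced cost of posters: c₃ − yᵀa₃ = 32 − (5·5 + 9·1) = 32 − 34 = -2.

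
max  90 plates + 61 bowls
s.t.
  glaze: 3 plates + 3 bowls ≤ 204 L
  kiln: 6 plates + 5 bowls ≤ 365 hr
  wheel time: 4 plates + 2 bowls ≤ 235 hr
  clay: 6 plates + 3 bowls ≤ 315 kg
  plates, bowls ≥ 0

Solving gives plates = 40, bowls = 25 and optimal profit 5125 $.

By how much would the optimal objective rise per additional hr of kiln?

8

At the optimum: glaze uses 195 of 204 (slack = 9); kiln uses 365 of 365 (binding); wheel time uses 210 of 235 (slack = 25); clay uses 315 of 315 (binding).
Since glaze, wheel time are not tight, their duals are 0.
The binding rows give the dual system: 6·y_kiln + 6·y_clay = 90 and 5·y_kiln + 3·y_clay = 61.
→ y_kiln = 8 and y_clay = 7.
Shadow price of kiln = 8.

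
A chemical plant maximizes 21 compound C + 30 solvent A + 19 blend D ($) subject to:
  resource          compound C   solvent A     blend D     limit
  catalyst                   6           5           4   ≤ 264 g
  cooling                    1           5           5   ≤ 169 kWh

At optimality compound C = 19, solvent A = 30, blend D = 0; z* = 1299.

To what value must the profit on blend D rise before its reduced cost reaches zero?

Both catalyst and cooling are binding at x*.
From A_Bᵀ y = c: 6·y_catalyst + 1·y_cooling = 21; 5·y_catalyst + 5·y_cooling = 30.
→ y_catalyst = 3 and y_cooling = 3.
blend D enters the basis when its profit ≥ yᵀa₃ = 3·4 + 3·5 = 27.

27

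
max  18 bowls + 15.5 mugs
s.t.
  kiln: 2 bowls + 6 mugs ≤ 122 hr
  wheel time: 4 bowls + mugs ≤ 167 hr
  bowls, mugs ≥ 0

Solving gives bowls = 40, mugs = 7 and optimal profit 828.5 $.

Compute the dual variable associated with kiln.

2

Both kiln and wheel time are binding at x*.
From A_Bᵀ y = c: 2·y_kiln + 4·y_wheel time = 18; 6·y_kiln + 1·y_wheel time = 15.5.
This yields shadow prices y_kiln = 2, y_wheel time = 3.5.
Shadow price of kiln = 2.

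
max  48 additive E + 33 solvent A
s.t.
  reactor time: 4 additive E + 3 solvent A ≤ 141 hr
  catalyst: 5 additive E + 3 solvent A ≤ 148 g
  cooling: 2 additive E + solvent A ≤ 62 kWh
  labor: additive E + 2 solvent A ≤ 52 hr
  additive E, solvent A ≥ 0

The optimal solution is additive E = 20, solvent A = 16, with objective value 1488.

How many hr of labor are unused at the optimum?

0

labor used = 1·20 + 2·16 = 52; slack = 52 − 52 = 0.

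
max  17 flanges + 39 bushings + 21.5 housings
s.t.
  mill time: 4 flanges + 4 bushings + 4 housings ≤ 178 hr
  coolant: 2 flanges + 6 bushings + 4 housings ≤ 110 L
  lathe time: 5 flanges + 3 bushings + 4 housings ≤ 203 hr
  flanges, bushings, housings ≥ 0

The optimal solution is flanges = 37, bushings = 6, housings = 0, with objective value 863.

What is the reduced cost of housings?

At the optimum: mill time uses 172 of 178 (slack = 6); coolant uses 110 of 110 (binding); lathe time uses 203 of 203 (binding).
Since mill time is not tight, its dual is 0.
The binding rows give the dual system: 2·y_coolant + 5·y_lathe time = 17 and 6·y_coolant + 3·y_lathe time = 39.
This yields shadow prices y_coolant = 6, y_lathe time = 1.
Reduced cost of housings: c₃ − yᵀa₃ = 21.5 − (6·4 + 1·4) = 21.5 − 28 = -6.5.

-6.5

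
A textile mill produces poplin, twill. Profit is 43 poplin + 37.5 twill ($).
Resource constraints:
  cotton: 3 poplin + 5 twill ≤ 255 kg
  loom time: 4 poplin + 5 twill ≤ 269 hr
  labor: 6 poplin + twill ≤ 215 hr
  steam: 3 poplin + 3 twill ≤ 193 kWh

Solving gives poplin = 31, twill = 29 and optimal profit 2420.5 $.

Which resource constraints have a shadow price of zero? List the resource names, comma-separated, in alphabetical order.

cotton: 238/255 (slack 17)
loom time: 269/269 (binding)
labor: 215/215 (binding)
steam: 180/193 (slack 13)
By complementary slackness, a constraint with positive slack has shadow price 0 → cotton, steam.

cotton, steam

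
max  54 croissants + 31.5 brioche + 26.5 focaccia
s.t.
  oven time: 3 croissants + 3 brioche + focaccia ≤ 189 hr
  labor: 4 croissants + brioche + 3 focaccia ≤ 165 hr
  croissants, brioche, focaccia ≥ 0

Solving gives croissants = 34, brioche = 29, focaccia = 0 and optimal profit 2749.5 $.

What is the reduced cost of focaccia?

At the optimum: oven time uses 189 of 189 (binding); labor uses 165 of 165 (binding).
From A_Bᵀ y = c: 3·y_oven time + 4·y_labor = 54; 3·y_oven time + 1·y_labor = 31.5.
Solving: y_oven time = 8, y_labor = 7.5.
Reduced cost of focaccia: c₃ − yᵀa₃ = 26.5 − (8·1 + 7.5·3) = 26.5 − 30.5 = -4.

-4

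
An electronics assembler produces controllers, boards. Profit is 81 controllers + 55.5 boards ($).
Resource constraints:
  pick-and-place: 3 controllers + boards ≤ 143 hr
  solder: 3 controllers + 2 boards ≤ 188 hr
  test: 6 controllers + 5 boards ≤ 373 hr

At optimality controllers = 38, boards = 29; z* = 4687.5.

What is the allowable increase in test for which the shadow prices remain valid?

Binding constraints: pick-and-place, test. The basis is B = [[3,1],[6,5]] with det 9.
Per unit increase in test, x* moves by d = (-0.1111, 0.3333).
The basis stays optimal until solder becomes binding; allowable increase = 48 hr.

48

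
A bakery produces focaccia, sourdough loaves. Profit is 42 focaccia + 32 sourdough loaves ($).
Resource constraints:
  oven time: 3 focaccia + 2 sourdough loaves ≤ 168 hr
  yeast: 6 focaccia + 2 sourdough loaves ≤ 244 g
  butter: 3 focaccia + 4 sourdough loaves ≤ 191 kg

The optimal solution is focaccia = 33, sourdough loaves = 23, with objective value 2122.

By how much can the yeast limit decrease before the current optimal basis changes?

Binding constraints: yeast, butter. The basis is B = [[6,2],[3,4]] with det 18.
Per unit decrease in yeast, x* moves by d = (-0.2222, 0.1667).
The basis stays optimal until focaccia reaches 0; allowable decrease = 148.5 g.

148.5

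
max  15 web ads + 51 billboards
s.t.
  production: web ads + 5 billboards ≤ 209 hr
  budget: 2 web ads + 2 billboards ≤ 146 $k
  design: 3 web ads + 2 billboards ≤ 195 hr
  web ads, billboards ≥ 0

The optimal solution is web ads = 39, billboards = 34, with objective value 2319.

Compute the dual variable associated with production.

Check each constraint at x*: production 209/209 (tight); budget 146/146 (tight); design 185/195 (slack 10).
Since design is not tight, its dual is 0.
Dual feasibility on the basic columns requires 1·y_production + 2·y_budget = 15, 5·y_production + 2·y_budget = 51.
Solving: y_production = 9, y_budget = 3.
Shadow price of production = 9.

9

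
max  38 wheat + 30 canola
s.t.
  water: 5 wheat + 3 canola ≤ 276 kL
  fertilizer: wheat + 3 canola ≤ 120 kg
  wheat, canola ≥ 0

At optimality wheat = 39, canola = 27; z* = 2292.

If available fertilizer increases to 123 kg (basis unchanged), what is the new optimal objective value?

2301

At the optimum: water uses 276 of 276 (binding); fertilizer uses 120 of 120 (binding).
Dual feasibility on the basic columns requires 5·y_water + 1·y_fertilizer = 38, 3·y_water + 3·y_fertilizer = 30.
Solving: y_water = 7, y_fertilizer = 3.
Δz = y_fertilizer·Δb = 3 × (3) = 9, so new z* = 2292 + 9 = 2301.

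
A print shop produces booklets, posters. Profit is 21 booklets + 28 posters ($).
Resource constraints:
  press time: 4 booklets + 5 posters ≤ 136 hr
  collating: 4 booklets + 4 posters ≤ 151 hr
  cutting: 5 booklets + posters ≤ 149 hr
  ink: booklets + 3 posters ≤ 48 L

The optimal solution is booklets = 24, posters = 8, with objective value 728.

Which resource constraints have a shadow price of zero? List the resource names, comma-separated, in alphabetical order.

press time: 136/136 (binding)
collating: 128/151 (slack 23)
cutting: 128/149 (slack 21)
ink: 48/48 (binding)
By complementary slackness, a constraint with positive slack has shadow price 0 → collating, cutting.

collating, cutting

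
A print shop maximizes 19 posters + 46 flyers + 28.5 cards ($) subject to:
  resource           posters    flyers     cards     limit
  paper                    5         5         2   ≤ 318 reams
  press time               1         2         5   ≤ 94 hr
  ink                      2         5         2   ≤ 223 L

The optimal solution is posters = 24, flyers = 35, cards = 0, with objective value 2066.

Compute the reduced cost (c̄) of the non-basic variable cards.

At the optimum: paper uses 295 of 318 (slack = 23); press time uses 94 of 94 (binding); ink uses 223 of 223 (binding).
By complementary slackness, y = 0 for the non-binding constraint.
The binding rows give the dual system: 1·y_press time + 2·y_ink = 19 and 2·y_press time + 5·y_ink = 46.
Solving: y_press time = 3, y_ink = 8.
Reduced cost of cards: c₃ − yᵀa₃ = 28.5 − (3·5 + 8·2) = 28.5 − 31 = -2.5.

-2.5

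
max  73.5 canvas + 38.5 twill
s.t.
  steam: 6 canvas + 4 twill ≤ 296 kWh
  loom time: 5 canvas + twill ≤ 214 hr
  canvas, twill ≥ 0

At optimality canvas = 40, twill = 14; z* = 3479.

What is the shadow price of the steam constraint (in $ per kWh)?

8.5

At the optimum: steam uses 296 of 296 (binding); loom time uses 214 of 214 (binding).
Dual feasibility on the basic columns requires 6·y_steam + 5·y_loom time = 73.5, 4·y_steam + 1·y_loom time = 38.5.
Solving: y_steam = 8.5, y_loom time = 4.5.
Shadow price of steam = 8.5.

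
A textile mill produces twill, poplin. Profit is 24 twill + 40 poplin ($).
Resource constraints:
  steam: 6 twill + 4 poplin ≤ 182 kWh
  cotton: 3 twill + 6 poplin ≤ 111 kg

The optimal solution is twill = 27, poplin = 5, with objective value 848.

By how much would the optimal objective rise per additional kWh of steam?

1

Both steam and cotton are binding at x*.
Dual feasibility on the basic columns requires 6·y_steam + 3·y_cotton = 24, 4·y_steam + 6·y_cotton = 40.
→ y_steam = 1 and y_cotton = 6.
Shadow price of steam = 1.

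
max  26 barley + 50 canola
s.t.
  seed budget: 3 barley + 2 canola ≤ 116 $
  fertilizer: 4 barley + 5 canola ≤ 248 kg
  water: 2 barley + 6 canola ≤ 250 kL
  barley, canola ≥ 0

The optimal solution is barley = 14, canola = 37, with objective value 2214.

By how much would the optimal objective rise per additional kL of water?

7

Binding: seed budget and water. Non-binding: fertilizer (7 unused).
Slack constraints have shadow price 0 (complementary slackness).
Dual feasibility on the basic columns requires 3·y_seed budget + 2·y_water = 26, 2·y_seed budget + 6·y_water = 50.
Solving: y_seed budget = 4, y_water = 7.
Shadow price of water = 7.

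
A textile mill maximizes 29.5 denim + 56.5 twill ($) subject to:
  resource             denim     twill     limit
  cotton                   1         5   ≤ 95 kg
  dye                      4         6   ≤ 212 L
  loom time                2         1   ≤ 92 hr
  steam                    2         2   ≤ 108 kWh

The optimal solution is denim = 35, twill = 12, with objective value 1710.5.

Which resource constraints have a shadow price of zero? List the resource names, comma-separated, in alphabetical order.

cotton: 95/95 (binding)
dye: 212/212 (binding)
loom time: 82/92 (slack 10)
steam: 94/108 (slack 14)
By complementary slackness, a constraint with positive slack has shadow price 0 → loom time, steam.

loom time, steam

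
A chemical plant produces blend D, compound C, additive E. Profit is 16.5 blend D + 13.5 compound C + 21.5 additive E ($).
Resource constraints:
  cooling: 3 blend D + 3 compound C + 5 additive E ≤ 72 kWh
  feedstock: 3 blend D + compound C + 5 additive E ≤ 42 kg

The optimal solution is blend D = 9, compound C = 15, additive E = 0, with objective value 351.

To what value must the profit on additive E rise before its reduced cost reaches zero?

27.5

Check each constraint at x*: cooling 72/72 (tight); feedstock 42/42 (tight).
From A_Bᵀ y = c: 3·y_cooling + 3·y_feedstock = 16.5; 3·y_cooling + 1·y_feedstock = 13.5.
Solving: y_cooling = 4, y_feedstock = 1.5.
additive E enters the basis when its profit ≥ yᵀa₃ = 4·5 + 1.5·5 = 27.5.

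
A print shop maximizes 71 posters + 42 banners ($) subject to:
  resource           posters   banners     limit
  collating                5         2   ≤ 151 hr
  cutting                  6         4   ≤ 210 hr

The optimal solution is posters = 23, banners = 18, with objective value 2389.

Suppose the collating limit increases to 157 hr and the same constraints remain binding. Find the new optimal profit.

At the optimum: collating uses 151 of 151 (binding); cutting uses 210 of 210 (binding).
The binding rows give the dual system: 5·y_collating + 6·y_cutting = 71 and 2·y_collating + 4·y_cutting = 42.
Solving: y_collating = 4, y_cutting = 8.5.
Δz = y_collating·Δb = 4 × (6) = 24, so new z* = 2389 + 24 = 2413.

2413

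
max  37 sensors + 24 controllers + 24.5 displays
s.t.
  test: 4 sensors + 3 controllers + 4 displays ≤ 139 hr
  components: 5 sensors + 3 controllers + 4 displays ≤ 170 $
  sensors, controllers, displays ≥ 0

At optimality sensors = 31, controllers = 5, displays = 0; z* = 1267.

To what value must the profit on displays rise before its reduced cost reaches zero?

Both test and components are binding at x*.
Dual feasibility on the basic columns requires 4·y_test + 5·y_components = 37, 3·y_test + 3·y_components = 24.
This yields shadow prices y_test = 3, y_components = 5.
displays enters the basis when its profit ≥ yᵀa₃ = 3·4 + 5·4 = 32.

32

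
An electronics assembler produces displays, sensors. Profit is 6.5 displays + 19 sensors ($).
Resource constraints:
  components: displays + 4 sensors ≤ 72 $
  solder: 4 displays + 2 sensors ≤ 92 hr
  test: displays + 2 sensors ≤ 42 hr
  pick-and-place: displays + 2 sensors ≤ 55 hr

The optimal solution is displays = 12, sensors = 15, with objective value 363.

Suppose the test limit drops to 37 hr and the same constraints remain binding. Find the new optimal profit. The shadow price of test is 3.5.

Δb = -5, so new z* = 363 + (3.5)·(-5) = 363 − 17.5 = 345.5.

345.5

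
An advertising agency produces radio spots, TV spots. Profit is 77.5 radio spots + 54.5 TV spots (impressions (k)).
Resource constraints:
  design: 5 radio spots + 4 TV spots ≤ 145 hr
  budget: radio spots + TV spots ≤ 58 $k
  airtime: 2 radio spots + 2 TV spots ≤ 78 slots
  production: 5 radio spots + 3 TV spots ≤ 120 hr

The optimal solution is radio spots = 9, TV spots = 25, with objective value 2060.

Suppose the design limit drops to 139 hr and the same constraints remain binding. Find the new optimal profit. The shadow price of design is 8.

Δb = -6, so new z* = 2060 + (8)·(-6) = 2060 − 48 = 2012.

2012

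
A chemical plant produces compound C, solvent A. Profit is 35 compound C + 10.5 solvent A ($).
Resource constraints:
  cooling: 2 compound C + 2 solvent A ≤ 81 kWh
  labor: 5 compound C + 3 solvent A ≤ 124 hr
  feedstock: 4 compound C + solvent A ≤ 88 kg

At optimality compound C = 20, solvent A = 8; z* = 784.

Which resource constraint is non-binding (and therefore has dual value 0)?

cooling

cooling: 56/81 (slack 25)
labor: 124/124 (binding)
feedstock: 88/88 (binding)
By complementary slackness, a constraint with positive slack has shadow price 0 → cooling.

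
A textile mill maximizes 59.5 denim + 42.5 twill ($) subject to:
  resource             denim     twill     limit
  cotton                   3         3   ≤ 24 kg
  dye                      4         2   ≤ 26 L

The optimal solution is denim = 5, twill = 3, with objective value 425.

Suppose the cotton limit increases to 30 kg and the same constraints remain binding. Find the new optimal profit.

At the optimum: cotton uses 24 of 24 (binding); dye uses 26 of 26 (binding).
From A_Bᵀ y = c: 3·y_cotton + 4·y_dye = 59.5; 3·y_cotton + 2·y_dye = 42.5.
This yields shadow prices y_cotton = 8.5, y_dye = 8.5.
Δz = y_cotton·Δb = 8.5 × (6) = 51, so new z* = 425 + 51 = 476.

476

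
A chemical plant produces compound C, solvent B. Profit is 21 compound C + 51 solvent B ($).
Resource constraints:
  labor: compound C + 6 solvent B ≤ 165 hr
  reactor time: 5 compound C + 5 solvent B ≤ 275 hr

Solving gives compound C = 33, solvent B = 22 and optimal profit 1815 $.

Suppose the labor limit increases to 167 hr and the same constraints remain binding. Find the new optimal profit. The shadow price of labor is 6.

1827

Δb = 2, so new z* = 1815 + (6)·(2) = 1815 + 12 = 1827.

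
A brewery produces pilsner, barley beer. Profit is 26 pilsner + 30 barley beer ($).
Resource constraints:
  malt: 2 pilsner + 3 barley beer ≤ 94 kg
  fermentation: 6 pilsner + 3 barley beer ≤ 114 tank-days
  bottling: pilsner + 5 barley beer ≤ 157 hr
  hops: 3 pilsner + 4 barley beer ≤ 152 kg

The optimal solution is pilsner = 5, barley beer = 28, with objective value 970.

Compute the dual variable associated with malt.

Check each constraint at x*: malt 94/94 (tight); fermentation 114/114 (tight); bottling 145/157 (slack 12); hops 127/152 (slack 25).
By complementary slackness, y = 0 for the non-binding constraints.
Dual feasibility on the basic columns requires 2·y_malt + 6·y_fermentation = 26, 3·y_malt + 3·y_fermentation = 30.
→ y_malt = 8.5 and y_fermentation = 1.5.
Shadow price of malt = 8.5.

8.5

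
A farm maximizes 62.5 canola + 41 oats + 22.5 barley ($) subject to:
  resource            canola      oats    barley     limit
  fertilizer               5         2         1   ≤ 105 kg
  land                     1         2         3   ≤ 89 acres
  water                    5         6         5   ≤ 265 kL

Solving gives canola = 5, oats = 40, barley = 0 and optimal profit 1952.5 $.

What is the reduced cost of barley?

-6

At the optimum: fertilizer uses 105 of 105 (binding); land uses 85 of 89 (slack = 4); water uses 265 of 265 (binding).
Since land is not tight, its dual is 0.
The binding rows give the dual system: 5·y_fertilizer + 5·y_water = 62.5 and 2·y_fertilizer + 6·y_water = 41.
→ y_fertilizer = 8.5 and y_water = 4.
Reduced cost of barley: c₃ − yᵀa₃ = 22.5 − (8.5·1 + 4·5) = 22.5 − 28.5 = -6.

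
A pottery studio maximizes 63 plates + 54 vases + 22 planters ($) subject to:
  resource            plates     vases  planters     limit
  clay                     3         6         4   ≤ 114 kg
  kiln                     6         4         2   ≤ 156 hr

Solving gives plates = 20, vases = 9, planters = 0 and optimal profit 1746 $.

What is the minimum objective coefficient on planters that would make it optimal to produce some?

30

Both clay and kiln are binding at x*.
From A_Bᵀ y = c: 3·y_clay + 6·y_kiln = 63; 6·y_clay + 4·y_kiln = 54.
→ y_clay = 3 and y_kiln = 9.
planters enters the basis when its profit ≥ yᵀa₃ = 3·4 + 9·2 = 30.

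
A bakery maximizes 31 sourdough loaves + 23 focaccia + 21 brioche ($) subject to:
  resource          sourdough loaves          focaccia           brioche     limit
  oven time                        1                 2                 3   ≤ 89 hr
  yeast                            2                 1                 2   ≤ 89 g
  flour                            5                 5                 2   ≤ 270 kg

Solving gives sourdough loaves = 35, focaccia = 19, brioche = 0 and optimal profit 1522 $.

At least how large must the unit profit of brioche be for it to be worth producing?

22

Check each constraint at x*: oven time 73/89 (slack 16); yeast 89/89 (tight); flour 270/270 (tight).
Since oven time is not tight, its dual is 0.
From A_Bᵀ y = c: 2·y_yeast + 5·y_flour = 31; 1·y_yeast + 5·y_flour = 23.
Solving: y_yeast = 8, y_flour = 3.
brioche enters the basis when its profit ≥ yᵀa₃ = 8·2 + 3·2 = 22.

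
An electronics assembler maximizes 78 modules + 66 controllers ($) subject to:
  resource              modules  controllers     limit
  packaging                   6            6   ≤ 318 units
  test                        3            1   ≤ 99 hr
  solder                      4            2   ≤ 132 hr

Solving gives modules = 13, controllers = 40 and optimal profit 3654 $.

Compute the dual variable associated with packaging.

Check each constraint at x*: packaging 318/318 (tight); test 79/99 (slack 20); solder 132/132 (tight).
Slack constraints have shadow price 0 (complementary slackness).
The binding rows give the dual system: 6·y_packaging + 4·y_solder = 78 and 6·y_packaging + 2·y_solder = 66.
→ y_packaging = 9 and y_solder = 6.
Shadow price of packaging = 9.

9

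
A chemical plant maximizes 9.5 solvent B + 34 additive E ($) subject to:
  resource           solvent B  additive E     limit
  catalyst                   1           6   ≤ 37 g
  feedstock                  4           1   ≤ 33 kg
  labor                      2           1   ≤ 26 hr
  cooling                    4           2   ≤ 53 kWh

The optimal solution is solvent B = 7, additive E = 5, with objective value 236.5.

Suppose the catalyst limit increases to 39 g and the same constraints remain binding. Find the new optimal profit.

Binding: catalyst and feedstock. Non-binding: labor (7 unused), cooling (15 unused).
Slack constraints have shadow price 0 (complementary slackness).
Dual feasibility on the basic columns requires 1·y_catalyst + 4·y_feedstock = 9.5, 6·y_catalyst + 1·y_feedstock = 34.
→ y_catalyst = 5.5 and y_feedstock = 1.
Δz = y_catalyst·Δb = 5.5 × (2) = 11, so new z* = 236.5 + 11 = 247.5.

247.5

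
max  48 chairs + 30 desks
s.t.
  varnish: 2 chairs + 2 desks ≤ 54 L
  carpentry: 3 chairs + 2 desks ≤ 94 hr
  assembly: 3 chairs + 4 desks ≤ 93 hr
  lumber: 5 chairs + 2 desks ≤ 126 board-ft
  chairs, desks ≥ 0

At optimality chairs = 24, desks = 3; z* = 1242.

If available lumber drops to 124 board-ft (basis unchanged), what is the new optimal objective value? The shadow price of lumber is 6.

1230

Δb = -2, so new z* = 1242 + (6)·(-2) = 1242 − 12 = 1230.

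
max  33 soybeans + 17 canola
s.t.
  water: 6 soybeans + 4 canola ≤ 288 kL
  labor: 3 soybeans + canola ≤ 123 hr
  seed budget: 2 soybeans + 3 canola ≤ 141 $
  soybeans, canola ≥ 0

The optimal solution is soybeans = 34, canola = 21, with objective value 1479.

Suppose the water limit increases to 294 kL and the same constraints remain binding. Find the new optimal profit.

1497

At the optimum: water uses 288 of 288 (binding); labor uses 123 of 123 (binding); seed budget uses 131 of 141 (slack = 10).
Slack constraints have shadow price 0 (complementary slackness).
Dual feasibility on the basic columns requires 6·y_water + 3·y_labor = 33, 4·y_water + 1·y_labor = 17.
Solving: y_water = 3, y_labor = 5.
Δz = y_water·Δb = 3 × (6) = 18, so new z* = 1479 + 18 = 1497.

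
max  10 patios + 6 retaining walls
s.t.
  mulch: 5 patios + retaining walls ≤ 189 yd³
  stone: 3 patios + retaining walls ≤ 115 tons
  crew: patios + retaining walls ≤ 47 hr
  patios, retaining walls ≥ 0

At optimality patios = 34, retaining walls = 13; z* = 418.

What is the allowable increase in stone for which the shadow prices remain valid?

Binding constraints: stone, crew. The basis is B = [[3,1],[1,1]] with det 2.
Per unit increase in stone, x* moves by d = (0.5, -0.5).
The basis stays optimal until mulch becomes binding; allowable increase = 3 tons.

3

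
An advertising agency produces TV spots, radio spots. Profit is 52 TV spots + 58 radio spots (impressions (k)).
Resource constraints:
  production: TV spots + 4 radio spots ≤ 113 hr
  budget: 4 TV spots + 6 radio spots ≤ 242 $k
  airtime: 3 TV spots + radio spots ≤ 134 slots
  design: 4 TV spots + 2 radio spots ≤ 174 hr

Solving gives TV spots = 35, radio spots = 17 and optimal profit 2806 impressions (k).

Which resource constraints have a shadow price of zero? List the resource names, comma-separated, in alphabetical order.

airtime, production

production: 103/113 (slack 10)
budget: 242/242 (binding)
airtime: 122/134 (slack 12)
design: 174/174 (binding)
By complementary slackness, a constraint with positive slack has shadow price 0 → airtime, production.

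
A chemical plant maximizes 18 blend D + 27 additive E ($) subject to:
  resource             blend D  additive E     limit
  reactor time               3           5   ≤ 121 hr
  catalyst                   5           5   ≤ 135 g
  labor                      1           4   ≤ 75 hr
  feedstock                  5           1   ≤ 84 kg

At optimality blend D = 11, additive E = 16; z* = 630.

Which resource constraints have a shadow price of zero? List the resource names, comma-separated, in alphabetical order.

reactor time: 113/121 (slack 8)
catalyst: 135/135 (binding)
labor: 75/75 (binding)
feedstock: 71/84 (slack 13)
By complementary slackness, a constraint with positive slack has shadow price 0 → feedstock, reactor time.

feedstock, reactor time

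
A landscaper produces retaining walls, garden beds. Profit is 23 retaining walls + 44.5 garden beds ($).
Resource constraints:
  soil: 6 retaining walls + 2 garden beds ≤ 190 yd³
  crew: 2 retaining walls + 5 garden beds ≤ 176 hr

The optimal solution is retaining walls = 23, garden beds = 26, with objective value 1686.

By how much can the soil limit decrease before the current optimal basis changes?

119.6

Binding constraints: soil, crew. The basis is B = [[6,2],[2,5]] with det 26.
Per unit decrease in soil, x* moves by d = (-0.1923, 0.0769).
The basis stays optimal until retaining walls reaches 0; allowable decrease = 119.6 yd³.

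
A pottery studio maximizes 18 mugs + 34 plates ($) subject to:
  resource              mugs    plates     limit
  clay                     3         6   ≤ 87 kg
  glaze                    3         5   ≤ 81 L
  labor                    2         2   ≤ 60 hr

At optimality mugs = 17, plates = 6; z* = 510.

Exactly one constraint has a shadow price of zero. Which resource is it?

labor

clay: 87/87 (binding)
glaze: 81/81 (binding)
labor: 46/60 (slack 14)
By complementary slackness, a constraint with positive slack has shadow price 0 → labor.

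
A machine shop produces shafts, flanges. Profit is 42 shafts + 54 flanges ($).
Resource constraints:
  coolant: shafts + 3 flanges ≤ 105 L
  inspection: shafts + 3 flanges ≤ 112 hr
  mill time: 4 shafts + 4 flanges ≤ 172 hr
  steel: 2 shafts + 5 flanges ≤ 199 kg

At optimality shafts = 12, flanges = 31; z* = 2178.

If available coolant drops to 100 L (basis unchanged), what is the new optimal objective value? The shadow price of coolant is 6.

2148

Δb = -5, so new z* = 2178 + (6)·(-5) = 2178 − 30 = 2148.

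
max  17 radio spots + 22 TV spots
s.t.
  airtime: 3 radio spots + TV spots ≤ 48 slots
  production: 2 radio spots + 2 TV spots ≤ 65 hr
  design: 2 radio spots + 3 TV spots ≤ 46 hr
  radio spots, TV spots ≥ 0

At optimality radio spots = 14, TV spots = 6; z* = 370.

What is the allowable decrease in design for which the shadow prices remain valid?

14

Binding constraints: airtime, design. The basis is B = [[3,1],[2,3]] with det 7.
Per unit decrease in design, x* moves by d = (0.1429, -0.4286).
The basis stays optimal until TV spots reaches 0; allowable decrease = 14 hr.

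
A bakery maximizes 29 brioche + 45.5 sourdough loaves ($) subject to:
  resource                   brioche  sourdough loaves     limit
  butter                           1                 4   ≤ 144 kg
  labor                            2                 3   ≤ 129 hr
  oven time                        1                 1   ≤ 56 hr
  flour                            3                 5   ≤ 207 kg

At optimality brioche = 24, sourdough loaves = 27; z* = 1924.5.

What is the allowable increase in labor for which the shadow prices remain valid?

Binding constraints: labor, flour. The basis is B = [[2,3],[3,5]] with det 1.
Per unit increase in labor, x* moves by d = (5, -3).
The basis stays optimal until oven time becomes binding; allowable increase = 2.5 hr.

2.5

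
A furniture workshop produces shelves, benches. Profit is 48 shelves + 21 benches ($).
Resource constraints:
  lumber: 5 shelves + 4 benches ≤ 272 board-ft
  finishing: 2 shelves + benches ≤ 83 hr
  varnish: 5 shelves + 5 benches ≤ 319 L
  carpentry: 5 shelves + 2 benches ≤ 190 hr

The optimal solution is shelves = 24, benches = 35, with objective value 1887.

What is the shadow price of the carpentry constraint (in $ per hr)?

6

Binding: finishing and carpentry. Non-binding: lumber (12 unused), varnish (24 unused).
Slack constraints have shadow price 0 (complementary slackness).
The binding rows give the dual system: 2·y_finishing + 5·y_carpentry = 48 and 1·y_finishing + 2·y_carpentry = 21.
This yields shadow prices y_finishing = 9, y_carpentry = 6.
Shadow price of carpentry = 6.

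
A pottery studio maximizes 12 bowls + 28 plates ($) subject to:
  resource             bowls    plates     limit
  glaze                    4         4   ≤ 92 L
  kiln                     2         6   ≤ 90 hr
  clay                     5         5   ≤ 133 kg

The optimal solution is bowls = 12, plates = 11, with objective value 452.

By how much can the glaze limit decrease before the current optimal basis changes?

32

Binding constraints: glaze, kiln. The basis is B = [[4,4],[2,6]] with det 16.
Per unit decrease in glaze, x* moves by d = (-0.375, 0.125).
The basis stays optimal until bowls reaches 0; allowable decrease = 32 L.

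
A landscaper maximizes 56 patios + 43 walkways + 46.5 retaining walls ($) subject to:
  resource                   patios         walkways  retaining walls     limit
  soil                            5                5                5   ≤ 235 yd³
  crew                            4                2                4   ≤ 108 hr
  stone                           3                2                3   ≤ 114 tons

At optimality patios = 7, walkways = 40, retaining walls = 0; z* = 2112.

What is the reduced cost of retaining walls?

-9.5

Check each constraint at x*: soil 235/235 (tight); crew 108/108 (tight); stone 101/114 (slack 13).
Slack constraints have shadow price 0 (complementary slackness).
Dual feasibility on the basic columns requires 5·y_soil + 4·y_crew = 56, 5·y_soil + 2·y_crew = 43.
→ y_soil = 6 and y_crew = 6.5.
Reduced cost of retaining walls: c₃ − yᵀa₃ = 46.5 − (6·5 + 6.5·4) = 46.5 − 56 = -9.5.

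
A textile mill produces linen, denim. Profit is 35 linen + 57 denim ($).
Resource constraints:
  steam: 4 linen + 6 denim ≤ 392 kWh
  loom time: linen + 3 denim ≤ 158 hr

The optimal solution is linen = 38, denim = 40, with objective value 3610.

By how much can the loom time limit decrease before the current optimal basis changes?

60

Binding constraints: steam, loom time. The basis is B = [[4,6],[1,3]] with det 6.
Per unit decrease in loom time, x* moves by d = (1, -0.6667).
The basis stays optimal until denim reaches 0; allowable decrease = 60 hr.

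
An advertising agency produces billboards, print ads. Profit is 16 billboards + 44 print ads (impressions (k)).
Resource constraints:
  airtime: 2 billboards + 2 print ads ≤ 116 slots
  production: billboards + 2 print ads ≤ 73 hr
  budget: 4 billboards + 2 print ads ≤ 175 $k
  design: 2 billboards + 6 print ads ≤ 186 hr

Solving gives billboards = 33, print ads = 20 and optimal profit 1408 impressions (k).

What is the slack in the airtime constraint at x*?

airtime used = 2·33 + 2·20 = 106; slack = 116 − 106 = 10.

10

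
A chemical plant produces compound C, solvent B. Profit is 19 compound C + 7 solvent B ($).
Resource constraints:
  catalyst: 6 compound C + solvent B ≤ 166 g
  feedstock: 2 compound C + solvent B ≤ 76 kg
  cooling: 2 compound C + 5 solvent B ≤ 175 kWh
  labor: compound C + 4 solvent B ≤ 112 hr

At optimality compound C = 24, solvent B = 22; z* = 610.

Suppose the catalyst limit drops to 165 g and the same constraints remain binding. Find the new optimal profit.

At the optimum: catalyst uses 166 of 166 (binding); feedstock uses 70 of 76 (slack = 6); cooling uses 158 of 175 (slack = 17); labor uses 112 of 112 (binding).
Slack constraints have shadow price 0 (complementary slackness).
Dual feasibility on the basic columns requires 6·y_catalyst + 1·y_labor = 19, 1·y_catalyst + 4·y_labor = 7.
→ y_catalyst = 3 and y_labor = 1.
Δz = y_catalyst·Δb = 3 × (-1) = -3, so new z* = 610 − 3 = 607.

607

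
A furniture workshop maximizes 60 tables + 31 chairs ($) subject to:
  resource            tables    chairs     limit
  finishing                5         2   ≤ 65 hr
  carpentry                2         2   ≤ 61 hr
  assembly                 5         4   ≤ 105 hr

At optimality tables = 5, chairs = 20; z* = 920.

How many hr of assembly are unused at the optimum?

assembly used = 5·5 + 4·20 = 105; slack = 105 − 105 = 0.

0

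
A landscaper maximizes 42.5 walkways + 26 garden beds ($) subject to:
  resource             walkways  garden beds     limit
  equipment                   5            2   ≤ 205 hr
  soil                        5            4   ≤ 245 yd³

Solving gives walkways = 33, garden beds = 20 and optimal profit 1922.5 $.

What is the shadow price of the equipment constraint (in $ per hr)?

Both equipment and soil are binding at x*.
The binding rows give the dual system: 5·y_equipment + 5·y_soil = 42.5 and 2·y_equipment + 4·y_soil = 26.
→ y_equipment = 4 and y_soil = 4.5.
Shadow price of equipment = 4.

4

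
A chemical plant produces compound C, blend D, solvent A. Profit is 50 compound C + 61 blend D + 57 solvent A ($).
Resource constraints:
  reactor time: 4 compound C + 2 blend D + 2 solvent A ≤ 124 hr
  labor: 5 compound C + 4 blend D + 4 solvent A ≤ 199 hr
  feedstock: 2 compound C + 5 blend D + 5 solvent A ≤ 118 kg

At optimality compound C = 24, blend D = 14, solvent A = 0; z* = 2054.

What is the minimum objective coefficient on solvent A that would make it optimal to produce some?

61

Binding: reactor time and feedstock. Non-binding: labor (23 unused).
Since labor is not tight, its dual is 0.
From A_Bᵀ y = c: 4·y_reactor time + 2·y_feedstock = 50; 2·y_reactor time + 5·y_feedstock = 61.
Solving: y_reactor time = 8, y_feedstock = 9.
solvent A enters the basis when its profit ≥ yᵀa₃ = 8·2 + 9·5 = 61.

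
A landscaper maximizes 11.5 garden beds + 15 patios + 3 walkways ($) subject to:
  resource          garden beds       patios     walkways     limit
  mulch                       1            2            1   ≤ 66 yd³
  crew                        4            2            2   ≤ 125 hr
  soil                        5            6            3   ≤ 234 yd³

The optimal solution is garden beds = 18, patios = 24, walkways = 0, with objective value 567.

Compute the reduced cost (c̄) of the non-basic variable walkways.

-4.5

Binding: mulch and soil. Non-binding: crew (5 unused).
By complementary slackness, y = 0 for the non-binding constraint.
From A_Bᵀ y = c: 1·y_mulch + 5·y_soil = 11.5; 2·y_mulch + 6·y_soil = 15.
This yields shadow prices y_mulch = 1.5, y_soil = 2.
Reduced cost of walkways: c₃ − yᵀa₃ = 3 − (1.5·1 + 2·3) = 3 − 7.5 = -4.5.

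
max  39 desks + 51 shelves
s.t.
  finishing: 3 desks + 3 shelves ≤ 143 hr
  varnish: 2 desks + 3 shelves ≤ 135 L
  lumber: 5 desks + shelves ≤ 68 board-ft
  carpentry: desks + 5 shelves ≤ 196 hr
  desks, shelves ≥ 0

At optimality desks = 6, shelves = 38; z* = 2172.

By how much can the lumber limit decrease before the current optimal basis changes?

28.8

Binding constraints: lumber, carpentry. The basis is B = [[5,1],[1,5]] with det 24.
Per unit decrease in lumber, x* moves by d = (-0.2083, 0.0417).
The basis stays optimal until desks reaches 0; allowable decrease = 28.8 board-ft.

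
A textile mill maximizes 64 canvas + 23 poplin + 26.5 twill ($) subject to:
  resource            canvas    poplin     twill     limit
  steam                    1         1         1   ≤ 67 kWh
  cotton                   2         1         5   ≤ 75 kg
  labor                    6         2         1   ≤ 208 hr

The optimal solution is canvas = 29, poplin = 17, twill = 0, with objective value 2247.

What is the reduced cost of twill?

Binding: cotton and labor. Non-binding: steam (21 unused).
Since steam is not tight, its dual is 0.
From A_Bᵀ y = c: 2·y_cotton + 6·y_labor = 64; 1·y_cotton + 2·y_labor = 23.
Solving: y_cotton = 5, y_labor = 9.
Reduced cost of twill: c₃ − yᵀa₃ = 26.5 − (5·5 + 9·1) = 26.5 − 34 = -7.5.

-7.5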